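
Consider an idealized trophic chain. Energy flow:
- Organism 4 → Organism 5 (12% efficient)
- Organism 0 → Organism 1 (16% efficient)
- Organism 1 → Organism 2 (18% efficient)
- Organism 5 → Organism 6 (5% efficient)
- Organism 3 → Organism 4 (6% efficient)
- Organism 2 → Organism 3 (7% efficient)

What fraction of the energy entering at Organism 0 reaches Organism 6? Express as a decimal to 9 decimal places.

0.000000726

Product of link efficiencies: 0.16 × 0.18 × 0.07 × 0.06 × 0.12 × 0.05 = 0.00000072576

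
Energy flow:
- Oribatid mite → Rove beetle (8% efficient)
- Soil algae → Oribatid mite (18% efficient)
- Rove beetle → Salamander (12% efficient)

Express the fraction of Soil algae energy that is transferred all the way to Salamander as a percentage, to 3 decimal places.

Product of link efficiencies: 0.18 × 0.08 × 0.12 = 0.001728
As a percentage: 0.001728 × 100 = 0.173%

0.173%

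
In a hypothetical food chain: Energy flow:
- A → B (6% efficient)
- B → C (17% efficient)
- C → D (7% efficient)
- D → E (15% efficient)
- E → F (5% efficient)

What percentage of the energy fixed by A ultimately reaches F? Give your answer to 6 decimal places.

Product of link efficiencies: 0.06 × 0.17 × 0.07 × 0.15 × 0.05 = 0.000005355
As a percentage: 0.000005355 × 100 = 0.000536%

0.000536%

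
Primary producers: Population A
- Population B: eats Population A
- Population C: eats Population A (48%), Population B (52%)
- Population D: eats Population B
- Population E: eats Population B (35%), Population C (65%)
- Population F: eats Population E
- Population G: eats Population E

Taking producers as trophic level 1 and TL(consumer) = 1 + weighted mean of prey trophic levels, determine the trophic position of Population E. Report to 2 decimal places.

3.34

Population B: 1 + 1 = 2
Population C: 1 + (0.48×1 + 0.52×2) = 2.52
Population D: 1 + 2 = 3
Population E: 1 + (0.35×2 + 0.65×2.52) = 3.338
Population F: 1 + 3.338 = 4.338
Population G: 1 + 3.338 = 4.338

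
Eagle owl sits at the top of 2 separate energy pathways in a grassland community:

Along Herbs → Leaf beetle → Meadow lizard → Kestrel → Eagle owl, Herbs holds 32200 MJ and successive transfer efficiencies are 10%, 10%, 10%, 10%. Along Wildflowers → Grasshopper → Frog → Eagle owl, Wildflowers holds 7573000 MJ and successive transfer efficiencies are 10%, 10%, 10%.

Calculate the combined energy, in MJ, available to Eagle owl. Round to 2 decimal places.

Via Herbs: 32200 × 0.1 × 0.1 × 0.1 × 0.1 = 3.22 MJ
Via Wildflowers: 7573000 × 0.1 × 0.1 × 0.1 = 7573 MJ
Total at Eagle owl: 3.22 + 7573 = 7576.22 MJ

7576.22 MJ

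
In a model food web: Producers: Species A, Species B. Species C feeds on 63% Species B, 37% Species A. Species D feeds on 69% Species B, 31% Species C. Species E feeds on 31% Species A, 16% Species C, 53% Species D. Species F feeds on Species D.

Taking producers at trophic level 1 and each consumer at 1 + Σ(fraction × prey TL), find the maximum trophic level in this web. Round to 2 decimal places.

Species C: 1 + (0.63×1 + 0.37×1) = 2
Species D: 1 + (0.69×1 + 0.31×2) = 2.31
Species E: 1 + (0.31×1 + 0.16×2 + 0.53×2.31) = 2.8543
Species F: 1 + 2.31 = 3.31

3.31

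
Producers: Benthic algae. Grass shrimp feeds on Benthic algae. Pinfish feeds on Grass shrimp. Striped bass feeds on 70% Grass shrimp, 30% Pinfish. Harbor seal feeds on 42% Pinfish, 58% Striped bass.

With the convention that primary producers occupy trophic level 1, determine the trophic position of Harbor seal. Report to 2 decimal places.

Grass shrimp: 1 + 1 = 2
Pinfish: 1 + 2 = 3
Striped bass: 1 + (0.7×2 + 0.3×3) = 3.3
Harbor seal: 1 + (0.42×3 + 0.58×3.3) = 4.174

4.17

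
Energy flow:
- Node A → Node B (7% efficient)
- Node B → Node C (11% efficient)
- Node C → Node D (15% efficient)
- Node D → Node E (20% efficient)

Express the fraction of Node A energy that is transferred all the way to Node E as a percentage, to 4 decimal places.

0.0231%

Product of link efficiencies: 0.07 × 0.11 × 0.15 × 0.2 = 0.000231
As a percentage: 0.000231 × 100 = 0.0231%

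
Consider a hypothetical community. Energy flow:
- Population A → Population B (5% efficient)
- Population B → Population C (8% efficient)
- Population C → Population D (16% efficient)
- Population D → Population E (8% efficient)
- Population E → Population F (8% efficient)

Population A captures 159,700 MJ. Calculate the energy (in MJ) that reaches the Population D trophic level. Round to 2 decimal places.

Population B: 159700 × 0.05 = 7985 MJ
Population C: 7985 × 0.08 = 638.8 MJ
Population D: 638.8 × 0.16 = 102.208 MJ

102.21 MJ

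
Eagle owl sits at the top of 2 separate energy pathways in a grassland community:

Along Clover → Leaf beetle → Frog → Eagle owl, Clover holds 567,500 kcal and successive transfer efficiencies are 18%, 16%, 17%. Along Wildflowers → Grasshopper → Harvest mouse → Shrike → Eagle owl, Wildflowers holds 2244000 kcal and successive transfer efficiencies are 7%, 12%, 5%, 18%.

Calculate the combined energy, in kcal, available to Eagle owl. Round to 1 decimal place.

2948.1 kcal

Via Clover: 567500 × 0.18 × 0.16 × 0.17 = 2778.48 kcal
Via Wildflowers: 2244000 × 0.07 × 0.12 × 0.05 × 0.18 = 169.6464 kcal
Total at Eagle owl: 2778.48 + 169.6464 = 2948.1264 kcal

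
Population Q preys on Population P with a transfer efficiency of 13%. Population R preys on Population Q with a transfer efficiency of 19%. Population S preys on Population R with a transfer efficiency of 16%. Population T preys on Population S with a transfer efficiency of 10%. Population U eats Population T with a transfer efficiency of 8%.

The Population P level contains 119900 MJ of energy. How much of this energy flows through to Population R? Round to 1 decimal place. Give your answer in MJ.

2961.5 MJ

Population Q: 119900 × 0.13 = 15587 MJ
Population R: 15587 × 0.19 = 2961.53 MJ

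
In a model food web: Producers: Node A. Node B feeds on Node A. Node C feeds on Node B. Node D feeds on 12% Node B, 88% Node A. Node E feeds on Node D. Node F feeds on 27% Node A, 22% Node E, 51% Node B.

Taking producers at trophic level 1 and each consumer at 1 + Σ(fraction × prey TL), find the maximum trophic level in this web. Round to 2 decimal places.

3.12

Node B: 1 + 1 = 2
Node C: 1 + 2 = 3
Node D: 1 + (0.12×2 + 0.88×1) = 2.12
Node E: 1 + 2.12 = 3.12
Node F: 1 + (0.27×1 + 0.22×3.12 + 0.51×2) = 2.9764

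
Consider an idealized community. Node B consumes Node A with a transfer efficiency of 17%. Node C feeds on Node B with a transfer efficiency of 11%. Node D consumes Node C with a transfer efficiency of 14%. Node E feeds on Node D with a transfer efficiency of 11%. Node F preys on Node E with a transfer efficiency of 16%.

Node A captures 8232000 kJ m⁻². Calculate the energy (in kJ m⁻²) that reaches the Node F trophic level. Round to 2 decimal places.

379.30 kJ m⁻²

Node B: 8232000 × 0.17 = 1399440 kJ m⁻²
Node C: 1399440 × 0.11 = 153938.4 kJ m⁻²
Node D: 153938.4 × 0.14 = 21551.376 kJ m⁻²
Node E: 21551.376 × 0.11 = 2370.65136 kJ m⁻²
Node F: 2370.65136 × 0.16 = 379.3042176 kJ m⁻²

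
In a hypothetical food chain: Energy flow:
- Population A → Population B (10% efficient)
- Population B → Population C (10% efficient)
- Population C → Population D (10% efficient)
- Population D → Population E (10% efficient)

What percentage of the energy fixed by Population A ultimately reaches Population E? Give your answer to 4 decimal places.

Product of link efficiencies: 0.1 × 0.1 × 0.1 × 0.1 = 0.0001
As a percentage: 0.0001 × 100 = 0.0100%

0.0100%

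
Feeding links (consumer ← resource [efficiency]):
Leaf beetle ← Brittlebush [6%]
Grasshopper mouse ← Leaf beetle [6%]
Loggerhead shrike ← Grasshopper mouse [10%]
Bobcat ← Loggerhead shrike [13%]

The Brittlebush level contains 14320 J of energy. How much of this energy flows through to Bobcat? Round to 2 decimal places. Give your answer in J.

0.67 J

Leaf beetle: 14320 × 0.06 = 859.2 J
Grasshopper mouse: 859.2 × 0.06 = 51.552 J
Loggerhead shrike: 51.552 × 0.1 = 5.1552 J
Bobcat: 5.1552 × 0.13 = 0.670176 J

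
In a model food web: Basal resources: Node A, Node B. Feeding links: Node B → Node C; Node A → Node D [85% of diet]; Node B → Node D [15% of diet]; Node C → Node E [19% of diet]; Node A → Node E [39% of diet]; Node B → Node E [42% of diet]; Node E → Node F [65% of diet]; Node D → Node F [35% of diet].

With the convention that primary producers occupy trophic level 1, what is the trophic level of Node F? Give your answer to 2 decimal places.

Node C: 1 + 1 = 2
Node D: 1 + (0.85×1 + 0.15×1) = 2
Node E: 1 + (0.19×2 + 0.39×1 + 0.42×1) = 2.19
Node F: 1 + (0.65×2.19 + 0.35×2) = 3.1235

3.12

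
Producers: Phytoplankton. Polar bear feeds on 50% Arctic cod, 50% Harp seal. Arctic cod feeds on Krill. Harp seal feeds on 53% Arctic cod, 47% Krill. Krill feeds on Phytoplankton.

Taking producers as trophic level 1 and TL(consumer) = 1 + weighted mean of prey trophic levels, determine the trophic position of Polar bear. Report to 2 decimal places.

4.27

Krill: 1 + 1 = 2
Arctic cod: 1 + 2 = 3
Harp seal: 1 + (0.53×3 + 0.47×2) = 3.53
Polar bear: 1 + (0.5×3 + 0.5×3.53) = 4.265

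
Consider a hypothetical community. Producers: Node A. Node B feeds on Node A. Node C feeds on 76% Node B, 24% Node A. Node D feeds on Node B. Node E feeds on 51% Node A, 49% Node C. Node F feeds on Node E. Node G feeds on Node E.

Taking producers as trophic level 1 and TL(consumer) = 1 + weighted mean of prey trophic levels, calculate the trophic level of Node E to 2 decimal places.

2.86

Node B: 1 + 1 = 2
Node C: 1 + (0.76×2 + 0.24×1) = 2.76
Node D: 1 + 2 = 3
Node E: 1 + (0.51×1 + 0.49×2.76) = 2.8624
Node F: 1 + 2.8624 = 3.8624
Node G: 1 + 2.8624 = 3.8624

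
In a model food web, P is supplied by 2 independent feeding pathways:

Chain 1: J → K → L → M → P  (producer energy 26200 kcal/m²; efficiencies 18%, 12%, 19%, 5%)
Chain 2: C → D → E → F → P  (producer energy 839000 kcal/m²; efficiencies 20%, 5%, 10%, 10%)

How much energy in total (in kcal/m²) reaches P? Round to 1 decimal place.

Chain 1: 26200 × 0.18 × 0.12 × 0.19 × 0.05 = 5.37624 kcal/m²
Chain 2: 839000 × 0.2 × 0.05 × 0.1 × 0.1 = 83.9 kcal/m²
Total at P: 5.37624 + 83.9 = 89.27624 kcal/m²

89.3 kcal/m²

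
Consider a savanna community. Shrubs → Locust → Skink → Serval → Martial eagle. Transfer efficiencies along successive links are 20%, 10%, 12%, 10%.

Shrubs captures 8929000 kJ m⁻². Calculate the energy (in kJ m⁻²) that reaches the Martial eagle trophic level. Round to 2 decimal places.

Locust: 8929000 × 0.2 = 1785800 kJ m⁻²
Skink: 1785800 × 0.1 = 178580 kJ m⁻²
Serval: 178580 × 0.12 = 21429.6 kJ m⁻²
Martial eagle: 21429.6 × 0.1 = 2142.96 kJ m⁻²

2142.96 kJ m⁻²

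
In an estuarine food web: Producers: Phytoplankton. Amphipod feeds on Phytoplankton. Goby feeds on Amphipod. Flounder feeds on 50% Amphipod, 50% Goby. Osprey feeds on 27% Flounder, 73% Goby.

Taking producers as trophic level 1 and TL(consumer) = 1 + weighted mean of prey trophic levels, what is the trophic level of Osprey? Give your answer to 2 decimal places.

4.14

Amphipod: 1 + 1 = 2
Goby: 1 + 2 = 3
Flounder: 1 + (0.5×2 + 0.5×3) = 3.5
Osprey: 1 + (0.27×3.5 + 0.73×3) = 4.135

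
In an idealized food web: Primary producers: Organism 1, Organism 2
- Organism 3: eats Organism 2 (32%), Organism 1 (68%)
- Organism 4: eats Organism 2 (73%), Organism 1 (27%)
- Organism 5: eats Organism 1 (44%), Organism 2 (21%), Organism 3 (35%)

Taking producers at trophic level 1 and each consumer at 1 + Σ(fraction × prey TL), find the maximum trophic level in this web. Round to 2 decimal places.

2.35

Organism 3: 1 + (0.32×1 + 0.68×1) = 2
Organism 4: 1 + (0.73×1 + 0.27×1) = 2
Organism 5: 1 + (0.44×1 + 0.21×1 + 0.35×2) = 2.35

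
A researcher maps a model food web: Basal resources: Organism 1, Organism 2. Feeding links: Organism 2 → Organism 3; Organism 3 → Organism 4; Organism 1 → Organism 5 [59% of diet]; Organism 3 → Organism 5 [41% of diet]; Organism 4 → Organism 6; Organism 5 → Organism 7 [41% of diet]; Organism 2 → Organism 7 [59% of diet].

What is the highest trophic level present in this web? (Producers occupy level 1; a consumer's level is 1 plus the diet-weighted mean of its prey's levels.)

4

Organism 3: 1 + 1 = 2
Organism 4: 1 + 2 = 3
Organism 5: 1 + (0.59×1 + 0.41×2) = 2.41
Organism 6: 1 + 3 = 4
Organism 7: 1 + (0.41×2.41 + 0.59×1) = 2.5781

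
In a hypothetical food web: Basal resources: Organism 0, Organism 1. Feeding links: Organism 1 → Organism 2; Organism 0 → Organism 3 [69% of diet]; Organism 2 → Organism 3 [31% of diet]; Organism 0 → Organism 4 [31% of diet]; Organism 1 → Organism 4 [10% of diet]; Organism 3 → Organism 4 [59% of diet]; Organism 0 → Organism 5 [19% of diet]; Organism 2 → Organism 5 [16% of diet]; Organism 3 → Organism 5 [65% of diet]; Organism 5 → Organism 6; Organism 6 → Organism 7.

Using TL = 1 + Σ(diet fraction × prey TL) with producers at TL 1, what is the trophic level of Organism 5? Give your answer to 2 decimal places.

Organism 2: 1 + 1 = 2
Organism 3: 1 + (0.69×1 + 0.31×2) = 2.31
Organism 4: 1 + (0.31×1 + 0.1×1 + 0.59×2.31) = 2.7729
Organism 5: 1 + (0.19×1 + 0.16×2 + 0.65×2.31) = 3.0115
Organism 6: 1 + 3.0115 = 4.0115
Organism 7: 1 + 4.0115 = 5.0115

3.01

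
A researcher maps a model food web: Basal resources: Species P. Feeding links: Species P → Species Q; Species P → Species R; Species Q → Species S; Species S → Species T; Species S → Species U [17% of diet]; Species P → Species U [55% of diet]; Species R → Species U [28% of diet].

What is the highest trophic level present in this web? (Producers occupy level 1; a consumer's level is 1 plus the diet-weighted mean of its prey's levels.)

Species Q: 1 + 1 = 2
Species R: 1 + 1 = 2
Species S: 1 + 2 = 3
Species T: 1 + 3 = 4
Species U: 1 + (0.17×3 + 0.55×1 + 0.28×2) = 2.62

4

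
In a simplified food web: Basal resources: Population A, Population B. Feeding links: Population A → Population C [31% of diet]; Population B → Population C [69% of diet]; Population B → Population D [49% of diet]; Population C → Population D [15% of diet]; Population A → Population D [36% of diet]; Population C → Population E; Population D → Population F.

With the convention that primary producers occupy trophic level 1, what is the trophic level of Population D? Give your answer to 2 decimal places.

2.15

Population C: 1 + (0.31×1 + 0.69×1) = 2
Population D: 1 + (0.49×1 + 0.15×2 + 0.36×1) = 2.15
Population E: 1 + 2 = 3
Population F: 1 + 2.15 = 3.15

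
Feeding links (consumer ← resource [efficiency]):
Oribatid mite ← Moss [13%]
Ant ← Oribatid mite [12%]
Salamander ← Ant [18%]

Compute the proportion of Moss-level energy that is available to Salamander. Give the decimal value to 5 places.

Product of link efficiencies: 0.13 × 0.12 × 0.18 = 0.002808

0.00281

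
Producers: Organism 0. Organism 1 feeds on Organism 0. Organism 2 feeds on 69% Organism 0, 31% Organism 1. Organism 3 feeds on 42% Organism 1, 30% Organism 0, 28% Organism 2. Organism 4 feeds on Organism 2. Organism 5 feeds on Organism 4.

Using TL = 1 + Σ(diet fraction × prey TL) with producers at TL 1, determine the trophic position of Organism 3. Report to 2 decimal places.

2.79

Organism 1: 1 + 1 = 2
Organism 2: 1 + (0.69×1 + 0.31×2) = 2.31
Organism 3: 1 + (0.42×2 + 0.3×1 + 0.28×2.31) = 2.7868
Organism 4: 1 + 2.31 = 3.31
Organism 5: 1 + 3.31 = 4.31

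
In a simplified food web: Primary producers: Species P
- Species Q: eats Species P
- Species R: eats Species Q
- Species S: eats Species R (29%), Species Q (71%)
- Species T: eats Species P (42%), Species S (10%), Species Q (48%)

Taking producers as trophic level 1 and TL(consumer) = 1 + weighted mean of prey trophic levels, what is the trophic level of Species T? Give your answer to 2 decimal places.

2.71

Species Q: 1 + 1 = 2
Species R: 1 + 2 = 3
Species S: 1 + (0.29×3 + 0.71×2) = 3.29
Species T: 1 + (0.42×1 + 0.1×3.29 + 0.48×2) = 2.709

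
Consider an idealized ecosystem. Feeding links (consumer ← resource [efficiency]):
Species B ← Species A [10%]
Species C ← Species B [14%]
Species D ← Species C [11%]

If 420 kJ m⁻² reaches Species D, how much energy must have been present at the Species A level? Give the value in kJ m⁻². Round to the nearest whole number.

272727 kJ m⁻²

Cumulative transfer efficiency: 0.1 × 0.14 × 0.11 = 0.00154
Species A energy = 420 / 0.00154 = 272727 kJ m⁻²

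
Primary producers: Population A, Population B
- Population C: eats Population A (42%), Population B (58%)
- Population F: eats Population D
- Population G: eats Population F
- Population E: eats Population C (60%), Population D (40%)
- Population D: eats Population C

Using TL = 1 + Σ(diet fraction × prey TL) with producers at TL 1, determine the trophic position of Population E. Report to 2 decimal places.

Population C: 1 + (0.42×1 + 0.58×1) = 2
Population D: 1 + 2 = 3
Population E: 1 + (0.6×2 + 0.4×3) = 3.4
Population F: 1 + 3 = 4
Population G: 1 + 4 = 5

3.40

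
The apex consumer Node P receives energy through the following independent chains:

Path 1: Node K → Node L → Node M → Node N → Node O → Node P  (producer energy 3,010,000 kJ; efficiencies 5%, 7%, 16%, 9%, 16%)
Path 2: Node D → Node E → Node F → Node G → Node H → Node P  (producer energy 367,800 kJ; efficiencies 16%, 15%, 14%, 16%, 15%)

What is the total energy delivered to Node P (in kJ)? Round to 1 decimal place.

53.9 kJ

Path 1: 3010000 × 0.05 × 0.07 × 0.16 × 0.09 × 0.16 = 24.27264 kJ
Path 2: 367800 × 0.16 × 0.15 × 0.14 × 0.16 × 0.15 = 29.659392 kJ
Total at Node P: 24.27264 + 29.659392 = 53.932032 kJ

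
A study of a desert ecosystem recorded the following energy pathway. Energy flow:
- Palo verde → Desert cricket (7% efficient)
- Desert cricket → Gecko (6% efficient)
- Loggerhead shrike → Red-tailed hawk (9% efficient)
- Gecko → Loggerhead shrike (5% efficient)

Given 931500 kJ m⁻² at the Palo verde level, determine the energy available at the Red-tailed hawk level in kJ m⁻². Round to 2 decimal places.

17.61 kJ m⁻²

Desert cricket: 931500 × 0.07 = 65205 kJ m⁻²
Gecko: 65205 × 0.06 = 3912.3 kJ m⁻²
Loggerhead shrike: 3912.3 × 0.05 = 195.615 kJ m⁻²
Red-tailed hawk: 195.615 × 0.09 = 17.60535 kJ m⁻²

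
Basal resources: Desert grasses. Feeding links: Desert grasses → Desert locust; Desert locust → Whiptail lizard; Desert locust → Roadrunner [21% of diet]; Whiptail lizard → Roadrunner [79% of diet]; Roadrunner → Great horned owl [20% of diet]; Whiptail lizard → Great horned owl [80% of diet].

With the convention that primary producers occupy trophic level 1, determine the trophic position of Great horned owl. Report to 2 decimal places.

4.16

Desert locust: 1 + 1 = 2
Whiptail lizard: 1 + 2 = 3
Roadrunner: 1 + (0.21×2 + 0.79×3) = 3.79
Great horned owl: 1 + (0.2×3.79 + 0.8×3) = 4.158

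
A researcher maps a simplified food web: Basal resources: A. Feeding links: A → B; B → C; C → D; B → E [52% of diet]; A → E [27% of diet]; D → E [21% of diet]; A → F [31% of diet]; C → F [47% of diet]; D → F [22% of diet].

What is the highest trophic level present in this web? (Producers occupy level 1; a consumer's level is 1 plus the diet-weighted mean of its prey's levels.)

B: 1 + 1 = 2
C: 1 + 2 = 3
D: 1 + 3 = 4
E: 1 + (0.52×2 + 0.27×1 + 0.21×4) = 3.15
F: 1 + (0.31×1 + 0.47×3 + 0.22×4) = 3.6

4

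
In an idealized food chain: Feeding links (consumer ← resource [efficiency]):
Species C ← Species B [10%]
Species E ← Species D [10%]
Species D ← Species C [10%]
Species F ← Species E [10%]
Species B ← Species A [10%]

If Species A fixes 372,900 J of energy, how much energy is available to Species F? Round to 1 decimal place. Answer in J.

Species B: 372900 × 0.1 = 37290 J
Species C: 37290 × 0.1 = 3729 J
Species D: 3729 × 0.1 = 372.9 J
Species E: 372.9 × 0.1 = 37.29 J
Species F: 37.29 × 0.1 = 3.729 J

3.7 J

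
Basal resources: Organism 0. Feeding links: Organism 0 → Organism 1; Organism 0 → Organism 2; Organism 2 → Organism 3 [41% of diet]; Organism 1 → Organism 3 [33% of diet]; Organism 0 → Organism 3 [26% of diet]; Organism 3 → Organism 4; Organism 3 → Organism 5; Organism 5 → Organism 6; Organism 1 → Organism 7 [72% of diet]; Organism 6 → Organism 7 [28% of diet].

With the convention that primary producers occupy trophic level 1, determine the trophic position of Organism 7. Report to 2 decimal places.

Organism 1: 1 + 1 = 2
Organism 2: 1 + 1 = 2
Organism 3: 1 + (0.41×2 + 0.33×2 + 0.26×1) = 2.74
Organism 4: 1 + 2.74 = 3.74
Organism 5: 1 + 2.74 = 3.74
Organism 6: 1 + 3.74 = 4.74
Organism 7: 1 + (0.72×2 + 0.28×4.74) = 3.7672

3.77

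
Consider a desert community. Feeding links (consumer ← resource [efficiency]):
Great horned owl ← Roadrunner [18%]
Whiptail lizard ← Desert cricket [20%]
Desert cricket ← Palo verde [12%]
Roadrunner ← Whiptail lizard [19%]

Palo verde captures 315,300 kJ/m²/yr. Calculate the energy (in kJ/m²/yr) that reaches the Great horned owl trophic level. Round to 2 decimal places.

258.80 kJ/m²/yr

Desert cricket: 315300 × 0.12 = 37836 kJ/m²/yr
Whiptail lizard: 37836 × 0.2 = 7567.2 kJ/m²/yr
Roadrunner: 7567.2 × 0.19 = 1437.768 kJ/m²/yr
Great horned owl: 1437.768 × 0.18 = 258.79824 kJ/m²/yr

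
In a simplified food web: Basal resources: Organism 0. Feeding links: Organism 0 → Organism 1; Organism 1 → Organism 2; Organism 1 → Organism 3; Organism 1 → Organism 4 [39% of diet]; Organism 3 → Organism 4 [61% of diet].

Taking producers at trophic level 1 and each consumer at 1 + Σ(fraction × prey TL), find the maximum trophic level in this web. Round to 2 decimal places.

3.61

Organism 1: 1 + 1 = 2
Organism 2: 1 + 2 = 3
Organism 3: 1 + 2 = 3
Organism 4: 1 + (0.39×2 + 0.61×3) = 3.61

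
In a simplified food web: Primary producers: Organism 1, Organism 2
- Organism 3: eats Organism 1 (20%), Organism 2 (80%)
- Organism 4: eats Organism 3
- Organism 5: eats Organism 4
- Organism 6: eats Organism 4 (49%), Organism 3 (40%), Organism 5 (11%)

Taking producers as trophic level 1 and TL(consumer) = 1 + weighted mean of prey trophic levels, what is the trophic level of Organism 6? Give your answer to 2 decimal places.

Organism 3: 1 + (0.2×1 + 0.8×1) = 2
Organism 4: 1 + 2 = 3
Organism 5: 1 + 3 = 4
Organism 6: 1 + (0.49×3 + 0.4×2 + 0.11×4) = 3.71

3.71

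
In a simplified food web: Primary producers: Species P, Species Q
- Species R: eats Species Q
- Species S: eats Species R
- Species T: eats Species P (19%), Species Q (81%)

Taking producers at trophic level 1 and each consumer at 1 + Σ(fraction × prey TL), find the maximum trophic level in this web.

3

Species R: 1 + 1 = 2
Species S: 1 + 2 = 3
Species T: 1 + (0.19×1 + 0.81×1) = 2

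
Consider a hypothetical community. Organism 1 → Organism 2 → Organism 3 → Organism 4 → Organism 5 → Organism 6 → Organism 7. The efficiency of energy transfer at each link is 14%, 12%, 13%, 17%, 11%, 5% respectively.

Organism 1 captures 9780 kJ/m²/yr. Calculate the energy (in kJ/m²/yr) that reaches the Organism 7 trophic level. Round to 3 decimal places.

Organism 2: 9780 × 0.14 = 1369.2 kJ/m²/yr
Organism 3: 1369.2 × 0.12 = 164.304 kJ/m²/yr
Organism 4: 164.304 × 0.13 = 21.35952 kJ/m²/yr
Organism 5: 21.35952 × 0.17 = 3.6311184 kJ/m²/yr
Organism 6: 3.6311184 × 0.11 = 0.399423024 kJ/m²/yr
Organism 7: 0.399423024 × 0.05 = 0.0199711512 kJ/m²/yr

0.020 kJ/m²/yr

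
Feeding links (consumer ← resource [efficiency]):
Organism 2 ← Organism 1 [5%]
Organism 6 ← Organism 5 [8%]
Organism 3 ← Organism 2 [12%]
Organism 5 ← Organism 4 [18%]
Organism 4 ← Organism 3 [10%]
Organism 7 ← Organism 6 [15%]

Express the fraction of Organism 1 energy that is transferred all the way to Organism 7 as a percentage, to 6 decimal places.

Product of link efficiencies: 0.05 × 0.12 × 0.1 × 0.18 × 0.08 × 0.15 = 0.000001296
As a percentage: 0.000001296 × 100 = 0.000130%

0.000130%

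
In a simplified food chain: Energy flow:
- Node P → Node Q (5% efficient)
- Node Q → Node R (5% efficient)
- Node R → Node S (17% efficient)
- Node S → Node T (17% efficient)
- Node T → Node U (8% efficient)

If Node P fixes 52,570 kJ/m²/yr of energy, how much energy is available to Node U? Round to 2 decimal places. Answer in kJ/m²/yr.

Node Q: 52570 × 0.05 = 2628.5 kJ/m²/yr
Node R: 2628.5 × 0.05 = 131.425 kJ/m²/yr
Node S: 131.425 × 0.17 = 22.34225 kJ/m²/yr
Node T: 22.34225 × 0.17 = 3.7981825 kJ/m²/yr
Node U: 3.7981825 × 0.08 = 0.3038546 kJ/m²/yr

0.30 kJ/m²/yr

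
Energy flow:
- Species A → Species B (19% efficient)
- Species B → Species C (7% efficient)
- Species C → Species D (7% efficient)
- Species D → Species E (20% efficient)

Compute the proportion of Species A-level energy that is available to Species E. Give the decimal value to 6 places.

Product of link efficiencies: 0.19 × 0.07 × 0.07 × 0.2 = 0.0001862

0.000186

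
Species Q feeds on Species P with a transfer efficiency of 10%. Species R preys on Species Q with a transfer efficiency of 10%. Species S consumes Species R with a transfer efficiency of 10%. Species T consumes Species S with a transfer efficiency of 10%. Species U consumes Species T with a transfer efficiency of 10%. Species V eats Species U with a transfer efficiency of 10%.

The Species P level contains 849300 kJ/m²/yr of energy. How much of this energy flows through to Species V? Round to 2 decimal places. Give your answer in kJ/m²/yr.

Species Q: 849300 × 0.1 = 84930 kJ/m²/yr
Species R: 84930 × 0.1 = 8493 kJ/m²/yr
Species S: 8493 × 0.1 = 849.3 kJ/m²/yr
Species T: 849.3 × 0.1 = 84.93 kJ/m²/yr
Species U: 84.93 × 0.1 = 8.493 kJ/m²/yr
Species V: 8.493 × 0.1 = 0.8493 kJ/m²/yr

0.85 kJ/m²/yr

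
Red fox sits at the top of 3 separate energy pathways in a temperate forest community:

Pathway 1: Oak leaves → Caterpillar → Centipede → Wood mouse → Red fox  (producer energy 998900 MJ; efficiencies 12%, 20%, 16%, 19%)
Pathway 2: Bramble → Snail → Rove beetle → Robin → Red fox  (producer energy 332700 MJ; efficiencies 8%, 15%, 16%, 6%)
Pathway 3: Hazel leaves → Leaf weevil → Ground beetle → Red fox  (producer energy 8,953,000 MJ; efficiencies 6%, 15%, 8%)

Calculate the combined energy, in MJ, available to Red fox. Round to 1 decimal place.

7213.3 MJ

Pathway 1: 998900 × 0.12 × 0.2 × 0.16 × 0.19 = 728.79744 MJ
Pathway 2: 332700 × 0.08 × 0.15 × 0.16 × 0.06 = 38.32704 MJ
Pathway 3: 8953000 × 0.06 × 0.15 × 0.08 = 6446.16 MJ
Total at Red fox: 728.79744 + 38.32704 + 6446.16 = 7213.28448 MJ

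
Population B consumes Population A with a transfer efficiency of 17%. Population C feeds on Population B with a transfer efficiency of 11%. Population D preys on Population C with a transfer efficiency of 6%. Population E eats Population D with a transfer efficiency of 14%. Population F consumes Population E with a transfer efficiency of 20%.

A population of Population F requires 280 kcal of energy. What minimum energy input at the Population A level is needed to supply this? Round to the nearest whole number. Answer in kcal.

8912656 kcal

Cumulative transfer efficiency: 0.17 × 0.11 × 0.06 × 0.14 × 0.2 = 0.000031416
Population A energy = 280 / 0.000031416 = 8912656 kcal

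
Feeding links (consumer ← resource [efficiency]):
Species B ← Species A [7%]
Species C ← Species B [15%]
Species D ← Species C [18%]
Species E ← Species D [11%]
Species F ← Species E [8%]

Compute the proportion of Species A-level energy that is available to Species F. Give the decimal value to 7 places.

0.0000166

Product of link efficiencies: 0.07 × 0.15 × 0.18 × 0.11 × 0.08 = 0.000016632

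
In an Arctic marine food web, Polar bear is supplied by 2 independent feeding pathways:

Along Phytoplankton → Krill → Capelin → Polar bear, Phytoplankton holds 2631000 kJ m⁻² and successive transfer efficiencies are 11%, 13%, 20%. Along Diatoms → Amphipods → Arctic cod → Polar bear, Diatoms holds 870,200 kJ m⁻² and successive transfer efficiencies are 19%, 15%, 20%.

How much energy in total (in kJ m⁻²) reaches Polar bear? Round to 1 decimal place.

Via Phytoplankton: 2631000 × 0.11 × 0.13 × 0.2 = 7524.66 kJ m⁻²
Via Diatoms: 870200 × 0.19 × 0.15 × 0.2 = 4960.14 kJ m⁻²
Total at Polar bear: 7524.66 + 4960.14 = 12484.8 kJ m⁻²

12484.8 kJ m⁻²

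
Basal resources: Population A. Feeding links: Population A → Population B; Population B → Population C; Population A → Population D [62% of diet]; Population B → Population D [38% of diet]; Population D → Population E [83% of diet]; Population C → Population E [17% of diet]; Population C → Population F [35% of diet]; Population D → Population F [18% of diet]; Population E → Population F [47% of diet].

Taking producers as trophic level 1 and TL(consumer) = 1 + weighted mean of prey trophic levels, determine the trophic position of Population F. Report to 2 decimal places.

Population B: 1 + 1 = 2
Population C: 1 + 2 = 3
Population D: 1 + (0.62×1 + 0.38×2) = 2.38
Population E: 1 + (0.83×2.38 + 0.17×3) = 3.4854
Population F: 1 + (0.35×3 + 0.18×2.38 + 0.47×3.4854) = 4.116538

4.12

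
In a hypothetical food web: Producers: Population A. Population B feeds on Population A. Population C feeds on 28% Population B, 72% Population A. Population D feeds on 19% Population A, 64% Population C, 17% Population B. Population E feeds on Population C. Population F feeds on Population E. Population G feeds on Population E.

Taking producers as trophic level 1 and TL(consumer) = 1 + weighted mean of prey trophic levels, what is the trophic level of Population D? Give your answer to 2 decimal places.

2.99

Population B: 1 + 1 = 2
Population C: 1 + (0.28×2 + 0.72×1) = 2.28
Population D: 1 + (0.19×1 + 0.64×2.28 + 0.17×2) = 2.9892
Population E: 1 + 2.28 = 3.28
Population F: 1 + 3.28 = 4.28
Population G: 1 + 3.28 = 4.28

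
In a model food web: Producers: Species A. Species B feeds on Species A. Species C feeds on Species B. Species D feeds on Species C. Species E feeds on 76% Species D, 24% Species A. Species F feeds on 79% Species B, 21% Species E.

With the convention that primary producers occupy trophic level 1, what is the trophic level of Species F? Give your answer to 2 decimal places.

Species B: 1 + 1 = 2
Species C: 1 + 2 = 3
Species D: 1 + 3 = 4
Species E: 1 + (0.76×4 + 0.24×1) = 4.28
Species F: 1 + (0.79×2 + 0.21×4.28) = 3.4788

3.48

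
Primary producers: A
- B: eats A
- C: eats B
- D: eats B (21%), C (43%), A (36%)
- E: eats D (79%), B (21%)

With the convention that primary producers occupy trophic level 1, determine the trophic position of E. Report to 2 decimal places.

B: 1 + 1 = 2
C: 1 + 2 = 3
D: 1 + (0.21×2 + 0.43×3 + 0.36×1) = 3.07
E: 1 + (0.79×3.07 + 0.21×2) = 3.8453

3.85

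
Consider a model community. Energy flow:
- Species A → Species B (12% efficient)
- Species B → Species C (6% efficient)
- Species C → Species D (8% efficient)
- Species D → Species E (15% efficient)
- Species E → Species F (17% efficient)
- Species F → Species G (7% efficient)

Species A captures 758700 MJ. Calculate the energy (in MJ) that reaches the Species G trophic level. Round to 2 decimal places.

Species B: 758700 × 0.12 = 91044 MJ
Species C: 91044 × 0.06 = 5462.64 MJ
Species D: 5462.64 × 0.08 = 437.0112 MJ
Species E: 437.0112 × 0.15 = 65.55168 MJ
Species F: 65.55168 × 0.17 = 11.1437856 MJ
Species G: 11.1437856 × 0.07 = 0.780064992 MJ

0.78 MJ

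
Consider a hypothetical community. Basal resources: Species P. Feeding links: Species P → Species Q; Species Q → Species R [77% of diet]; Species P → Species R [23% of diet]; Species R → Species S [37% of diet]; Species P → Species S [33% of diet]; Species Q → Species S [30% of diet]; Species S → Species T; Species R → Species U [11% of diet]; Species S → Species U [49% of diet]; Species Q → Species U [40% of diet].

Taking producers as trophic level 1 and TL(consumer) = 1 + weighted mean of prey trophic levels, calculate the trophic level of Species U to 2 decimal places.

Species Q: 1 + 1 = 2
Species R: 1 + (0.77×2 + 0.23×1) = 2.77
Species S: 1 + (0.37×2.77 + 0.33×1 + 0.3×2) = 2.9549
Species T: 1 + 2.9549 = 3.9549
Species U: 1 + (0.11×2.77 + 0.49×2.9549 + 0.4×2) = 3.552601

3.55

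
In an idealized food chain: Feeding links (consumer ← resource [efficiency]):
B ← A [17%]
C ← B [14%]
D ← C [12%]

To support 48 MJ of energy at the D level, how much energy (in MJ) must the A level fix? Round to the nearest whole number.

Cumulative transfer efficiency: 0.17 × 0.14 × 0.12 = 0.002856
A energy = 48 / 0.002856 = 16807 MJ

16807 MJ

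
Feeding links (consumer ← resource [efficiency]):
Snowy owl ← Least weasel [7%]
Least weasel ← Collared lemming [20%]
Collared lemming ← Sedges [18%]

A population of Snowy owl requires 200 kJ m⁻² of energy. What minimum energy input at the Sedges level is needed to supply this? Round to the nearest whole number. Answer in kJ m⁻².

Cumulative transfer efficiency: 0.18 × 0.2 × 0.07 = 0.00252
Sedges energy = 200 / 0.00252 = 79365 kJ m⁻²

79365 kJ m⁻²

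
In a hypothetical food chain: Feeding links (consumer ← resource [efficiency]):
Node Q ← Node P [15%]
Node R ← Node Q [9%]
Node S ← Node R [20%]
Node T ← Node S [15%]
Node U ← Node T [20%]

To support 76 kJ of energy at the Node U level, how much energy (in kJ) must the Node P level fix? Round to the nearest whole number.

Cumulative transfer efficiency: 0.15 × 0.09 × 0.2 × 0.15 × 0.2 = 0.000081
Node P energy = 76 / 0.000081 = 938272 kJ

938272 kJ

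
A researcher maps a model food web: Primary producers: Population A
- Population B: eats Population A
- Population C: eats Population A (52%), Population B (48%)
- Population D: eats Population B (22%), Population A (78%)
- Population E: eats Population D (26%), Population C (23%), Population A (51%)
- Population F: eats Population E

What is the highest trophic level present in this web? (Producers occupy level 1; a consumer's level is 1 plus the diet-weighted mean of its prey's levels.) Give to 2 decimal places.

3.66

Population B: 1 + 1 = 2
Population C: 1 + (0.52×1 + 0.48×2) = 2.48
Population D: 1 + (0.22×2 + 0.78×1) = 2.22
Population E: 1 + (0.26×2.22 + 0.23×2.48 + 0.51×1) = 2.6576
Population F: 1 + 2.6576 = 3.6576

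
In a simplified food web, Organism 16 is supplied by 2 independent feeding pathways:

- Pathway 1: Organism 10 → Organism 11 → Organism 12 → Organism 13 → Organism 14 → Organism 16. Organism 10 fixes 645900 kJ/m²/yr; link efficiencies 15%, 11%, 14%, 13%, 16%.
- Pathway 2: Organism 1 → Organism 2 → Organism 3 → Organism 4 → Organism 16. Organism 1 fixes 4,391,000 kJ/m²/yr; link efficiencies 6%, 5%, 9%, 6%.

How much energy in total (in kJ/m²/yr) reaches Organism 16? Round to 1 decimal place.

Pathway 1: 645900 × 0.15 × 0.11 × 0.14 × 0.13 × 0.16 = 31.0342032 kJ/m²/yr
Pathway 2: 4391000 × 0.06 × 0.05 × 0.09 × 0.06 = 71.1342 kJ/m²/yr
Total at Organism 16: 31.0342032 + 71.1342 = 102.1684032 kJ/m²/yr

102.2 kJ/m²/yr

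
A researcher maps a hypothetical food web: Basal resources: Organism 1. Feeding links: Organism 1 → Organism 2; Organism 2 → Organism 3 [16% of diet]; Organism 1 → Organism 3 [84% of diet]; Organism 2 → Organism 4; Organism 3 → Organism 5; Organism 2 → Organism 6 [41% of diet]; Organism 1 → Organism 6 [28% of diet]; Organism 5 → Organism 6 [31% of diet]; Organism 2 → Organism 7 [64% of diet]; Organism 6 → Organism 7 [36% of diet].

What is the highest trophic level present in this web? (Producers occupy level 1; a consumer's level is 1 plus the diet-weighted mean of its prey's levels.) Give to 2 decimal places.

3.39

Organism 2: 1 + 1 = 2
Organism 3: 1 + (0.16×2 + 0.84×1) = 2.16
Organism 4: 1 + 2 = 3
Organism 5: 1 + 2.16 = 3.16
Organism 6: 1 + (0.41×2 + 0.28×1 + 0.31×3.16) = 3.0796
Organism 7: 1 + (0.64×2 + 0.36×3.0796) = 3.388656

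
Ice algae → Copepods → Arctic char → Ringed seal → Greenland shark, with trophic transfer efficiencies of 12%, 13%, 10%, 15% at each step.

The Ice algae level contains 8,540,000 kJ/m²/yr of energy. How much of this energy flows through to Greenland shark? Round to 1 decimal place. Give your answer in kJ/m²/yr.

Copepods: 8540000 × 0.12 = 1024800 kJ/m²/yr
Arctic char: 1024800 × 0.13 = 133224 kJ/m²/yr
Ringed seal: 133224 × 0.1 = 13322.4 kJ/m²/yr
Greenland shark: 13322.4 × 0.15 = 1998.36 kJ/m²/yr

1998.4 kJ/m²/yr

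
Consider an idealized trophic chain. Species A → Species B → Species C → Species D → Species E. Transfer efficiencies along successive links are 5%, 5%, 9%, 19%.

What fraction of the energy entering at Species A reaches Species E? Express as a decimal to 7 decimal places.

Product of link efficiencies: 0.05 × 0.05 × 0.09 × 0.19 = 0.00004275

0.0000428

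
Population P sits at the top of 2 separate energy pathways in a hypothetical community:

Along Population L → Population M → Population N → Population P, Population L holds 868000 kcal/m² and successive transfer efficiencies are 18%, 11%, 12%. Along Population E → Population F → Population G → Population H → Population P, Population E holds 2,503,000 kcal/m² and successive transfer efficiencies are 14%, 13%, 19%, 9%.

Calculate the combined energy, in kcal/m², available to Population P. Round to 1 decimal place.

Via Population L: 868000 × 0.18 × 0.11 × 0.12 = 2062.368 kcal/m²
Via Population E: 2503000 × 0.14 × 0.13 × 0.19 × 0.09 = 778.98366 kcal/m²
Total at Population P: 2062.368 + 778.98366 = 2841.35166 kcal/m²

2841.4 kcal/m²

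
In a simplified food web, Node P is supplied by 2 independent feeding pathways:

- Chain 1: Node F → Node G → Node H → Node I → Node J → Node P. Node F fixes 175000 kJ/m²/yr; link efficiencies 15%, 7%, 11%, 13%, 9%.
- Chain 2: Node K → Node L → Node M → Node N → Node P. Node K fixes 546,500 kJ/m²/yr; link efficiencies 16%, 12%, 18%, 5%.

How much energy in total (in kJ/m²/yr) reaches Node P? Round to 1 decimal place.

96.8 kJ/m²/yr

Chain 1: 175000 × 0.15 × 0.07 × 0.11 × 0.13 × 0.09 = 2.3648625 kJ/m²/yr
Chain 2: 546500 × 0.16 × 0.12 × 0.18 × 0.05 = 94.4352 kJ/m²/yr
Total at Node P: 2.3648625 + 94.4352 = 96.8000625 kJ/m²/yr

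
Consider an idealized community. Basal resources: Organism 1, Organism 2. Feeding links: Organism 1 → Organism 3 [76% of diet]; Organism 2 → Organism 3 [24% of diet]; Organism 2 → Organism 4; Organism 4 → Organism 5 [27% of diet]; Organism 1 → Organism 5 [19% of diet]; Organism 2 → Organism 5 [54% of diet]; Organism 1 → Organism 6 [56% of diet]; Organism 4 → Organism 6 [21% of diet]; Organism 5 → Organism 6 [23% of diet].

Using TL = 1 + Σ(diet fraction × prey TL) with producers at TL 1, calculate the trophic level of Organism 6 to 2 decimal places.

Organism 3: 1 + (0.76×1 + 0.24×1) = 2
Organism 4: 1 + 1 = 2
Organism 5: 1 + (0.27×2 + 0.19×1 + 0.54×1) = 2.27
Organism 6: 1 + (0.56×1 + 0.21×2 + 0.23×2.27) = 2.5021

2.50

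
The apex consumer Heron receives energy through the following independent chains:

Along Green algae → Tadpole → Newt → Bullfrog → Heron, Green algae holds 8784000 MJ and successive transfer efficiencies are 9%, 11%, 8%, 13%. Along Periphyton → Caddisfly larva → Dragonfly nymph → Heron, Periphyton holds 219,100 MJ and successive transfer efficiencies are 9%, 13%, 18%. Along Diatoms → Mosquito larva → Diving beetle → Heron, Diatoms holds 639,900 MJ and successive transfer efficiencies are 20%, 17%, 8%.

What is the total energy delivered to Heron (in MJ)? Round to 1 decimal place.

3106.4 MJ

Via Green algae: 8784000 × 0.09 × 0.11 × 0.08 × 0.13 = 904.40064 MJ
Via Periphyton: 219100 × 0.09 × 0.13 × 0.18 = 461.4246 MJ
Via Diatoms: 639900 × 0.2 × 0.17 × 0.08 = 1740.528 MJ
Total at Heron: 904.40064 + 461.4246 + 1740.528 = 3106.35324 MJ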